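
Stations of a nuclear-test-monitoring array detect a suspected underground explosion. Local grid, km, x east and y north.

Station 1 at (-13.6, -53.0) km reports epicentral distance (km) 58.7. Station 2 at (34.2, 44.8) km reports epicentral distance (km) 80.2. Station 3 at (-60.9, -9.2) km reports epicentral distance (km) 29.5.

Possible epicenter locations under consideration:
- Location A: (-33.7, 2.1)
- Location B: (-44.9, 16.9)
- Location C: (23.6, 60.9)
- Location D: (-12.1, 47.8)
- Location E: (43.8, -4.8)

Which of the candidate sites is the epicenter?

Location A

For each candidate, compare |candidate − station| to the reported distance:
Location A: residuals Station 1 0.0, Station 2 0.0, Station 3 0.0 → max 0.0 km
Location B: residuals Station 1 17.9, Station 2 3.7, Station 3 1.1 → max 17.9 km
Location C: residuals Station 1 61.1, Station 2 60.9, Station 3 80.3 → max 80.3 km
Location D: residuals Station 1 42.1, Station 2 33.8, Station 3 45.5 → max 45.5 km
Location E: residuals Station 1 16.3, Station 2 29.7, Station 3 75.3 → max 75.3 km
Only Location A has all residuals ≈ 0.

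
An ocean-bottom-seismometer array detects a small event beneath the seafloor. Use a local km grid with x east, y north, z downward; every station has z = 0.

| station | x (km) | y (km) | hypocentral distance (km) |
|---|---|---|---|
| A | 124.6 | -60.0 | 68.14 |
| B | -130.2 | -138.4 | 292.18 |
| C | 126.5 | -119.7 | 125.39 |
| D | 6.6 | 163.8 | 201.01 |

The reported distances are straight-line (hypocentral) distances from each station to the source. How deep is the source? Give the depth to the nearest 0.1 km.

Each station gives a sphere (x−x_i)² + (y−y_i)² + z² = d_i² (stations at z=0).
Subtracting the A sphere from B and C: z² cancels, leaving linear equations in x and y:
-509.6 x − 156.8 y = -63744.65
3.8 x − 119.4 y = 125.59
Solving: x ≈ 124.195, y ≈ 2.901 km (keep extra digits for the depth step; rounded: 124.2, 2.9).
Then from the A sphere: z² = 68.14² − (x − 124.6)² − (y + 60.0)² with x = 124.195, y = 2.901, so z ≈ 26.198 ≈ 26.2 km.

z ≈ 26.2 km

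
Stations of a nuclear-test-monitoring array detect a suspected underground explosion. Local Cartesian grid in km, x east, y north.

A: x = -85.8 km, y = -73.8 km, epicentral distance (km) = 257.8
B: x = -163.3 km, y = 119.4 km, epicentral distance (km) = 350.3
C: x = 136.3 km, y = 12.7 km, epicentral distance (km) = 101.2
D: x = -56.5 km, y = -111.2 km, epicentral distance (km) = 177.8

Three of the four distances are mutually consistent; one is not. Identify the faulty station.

A

Solve using three stations at a time. Using B, C, D (subtract circle equations pairwise → linear system) gives (x, y) ≈ (119.7, -87.1).
Distances from that point to each station vs reported:
  A: calculated 205.9 vs reported 257.8 → residual 51.9 km
  B: calculated 350.3 vs reported 350.3 → residual 0.0 km
  C: calculated 101.2 vs reported 101.2 → residual 0.0 km
  D: calculated 177.8 vs reported 177.8 → residual 0.0 km
B, C, D are mutually consistent (residuals ≈ 0); A is off by 51.9 km.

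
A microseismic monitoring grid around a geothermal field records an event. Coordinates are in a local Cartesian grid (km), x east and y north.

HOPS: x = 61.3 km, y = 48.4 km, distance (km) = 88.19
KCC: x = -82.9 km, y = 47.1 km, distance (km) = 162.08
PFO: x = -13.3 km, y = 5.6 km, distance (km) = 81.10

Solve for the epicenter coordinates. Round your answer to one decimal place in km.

Circle about each station: (x − 61.3)² + (y − 48.4)² = 88.19²; (x + 82.9)² + (y − 47.1)² = 162.08²; (x + 13.3)² + (y − 5.6)² = 81.10².
Subtracting the HOPS equation from the KCC and PFO equations removes the quadratic terms:
-288.4 x − 2.6 y = -15501.88
-149.2 x − 85.6 y = -4691.73
Solving the 2×2 system: x ≈ 54.1, y ≈ -39.5 km.

54.1 km east, -39.5 km north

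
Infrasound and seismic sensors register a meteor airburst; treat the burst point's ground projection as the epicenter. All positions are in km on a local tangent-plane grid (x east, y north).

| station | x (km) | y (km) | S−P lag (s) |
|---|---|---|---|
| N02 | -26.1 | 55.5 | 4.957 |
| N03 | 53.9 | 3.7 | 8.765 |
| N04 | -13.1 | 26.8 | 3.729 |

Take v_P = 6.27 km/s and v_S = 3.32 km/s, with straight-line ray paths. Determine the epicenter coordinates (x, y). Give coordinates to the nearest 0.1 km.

Distance from S−P lag: d = Δt · v_P v_S / (v_P − v_S) = Δt · (6.27·3.32)/(6.27−3.32) ≈ 7.0564·Δt.
So d_N02 = 34.98, d_N03 = 61.85, d_N04 = 26.31 km.
Circle about each station: (x + 26.1)² + (y − 55.5)² = 34.98²; (x − 53.9)² + (y − 3.7)² = 61.85²; (x + 13.1)² + (y − 26.8)² = 26.31².
Subtracting the N02 equation from the N03 and N04 equations removes the quadratic terms:
160.0 x − 103.6 y = -3444.38
26.0 x − 57.4 y = -2340.23
Solving the 2×2 system: x ≈ 6.9, y ≈ 43.9 km.

x ≈ 6.9 km, y ≈ 43.9 km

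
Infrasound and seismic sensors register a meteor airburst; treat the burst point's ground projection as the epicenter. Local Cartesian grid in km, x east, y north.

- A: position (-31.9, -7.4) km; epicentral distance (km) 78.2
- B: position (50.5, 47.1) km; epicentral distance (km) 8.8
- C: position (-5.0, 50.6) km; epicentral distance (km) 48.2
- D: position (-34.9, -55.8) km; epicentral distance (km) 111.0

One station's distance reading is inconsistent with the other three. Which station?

B

Solve using three stations at a time. Using A, C, D (subtract circle equations pairwise → linear system) gives (x, y) ≈ (38.1, 28.1).
Distances from that point to each station vs reported:
  A: calculated 78.4 vs reported 78.2 → residual 0.2 km
  B: calculated 22.7 vs reported 8.8 → residual 13.9 km
  C: calculated 48.6 vs reported 48.2 → residual 0.4 km
  D: calculated 111.2 vs reported 111.0 → residual 0.2 km
A, C, D are mutually consistent (residuals ≈ 0); B is off by 13.9 km.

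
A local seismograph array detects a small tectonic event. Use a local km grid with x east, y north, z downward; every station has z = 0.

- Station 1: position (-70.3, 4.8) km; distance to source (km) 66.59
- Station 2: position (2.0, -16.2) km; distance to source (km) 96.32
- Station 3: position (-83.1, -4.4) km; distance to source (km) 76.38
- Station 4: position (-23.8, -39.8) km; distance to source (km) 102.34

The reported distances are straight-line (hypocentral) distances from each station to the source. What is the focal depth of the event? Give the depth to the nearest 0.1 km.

depth ≈ 51.3 km

Each station gives a sphere (x−x_i)² + (y−y_i)² + z² = d_i² (stations at z=0).
Subtracting the Station 1 sphere from Station 2 and Station 3: z² cancels, leaving linear equations in x and y:
144.6 x − 42.0 y = -9542.00
-25.6 x − 18.4 y = 560.16
Solving: x ≈ -53.295, y ≈ 43.705 km (keep extra digits for the depth step; rounded: -53.3, 43.7).
Then from the Station 1 sphere: z² = 66.59² − (x + 70.3)² − (y − 4.8)² with x = -53.295, y = 43.705, so z ≈ 51.298 ≈ 51.3 km.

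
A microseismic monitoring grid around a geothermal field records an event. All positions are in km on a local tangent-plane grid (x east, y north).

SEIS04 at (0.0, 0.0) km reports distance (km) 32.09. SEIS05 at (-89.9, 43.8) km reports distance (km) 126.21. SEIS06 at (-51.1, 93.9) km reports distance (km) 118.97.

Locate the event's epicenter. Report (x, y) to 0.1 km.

Circle about each station: x² + y² = 32.09²; (x + 89.9)² + (y − 43.8)² = 126.21²; (x + 51.1)² + (y − 93.9)² = 118.97².
Subtracting the SEIS04 equation from the SEIS05 and SEIS06 equations removes the quadratic terms:
-179.8 x + 87.6 y = -4898.75
-102.2 x + 187.8 y = -1695.67
Solving the 2×2 system: x ≈ 31.1, y ≈ 7.9 km.

31.1 km east, 7.9 km north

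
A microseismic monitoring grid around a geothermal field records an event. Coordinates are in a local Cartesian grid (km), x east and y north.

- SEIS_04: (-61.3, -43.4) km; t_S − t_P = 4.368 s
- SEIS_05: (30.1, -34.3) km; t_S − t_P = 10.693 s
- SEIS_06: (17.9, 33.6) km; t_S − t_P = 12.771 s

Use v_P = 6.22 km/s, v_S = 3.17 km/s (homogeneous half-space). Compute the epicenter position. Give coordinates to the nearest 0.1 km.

x ≈ -38.6 km, y ≈ -26.6 km

Distance from S−P lag: d = Δt · v_P v_S / (v_P − v_S) = Δt · (6.22·3.17)/(6.22−3.17) ≈ 6.4647·Δt.
So d_SEIS_04 = 28.24, d_SEIS_05 = 69.13, d_SEIS_06 = 82.56 km.
Circle about each station: (x + 61.3)² + (y + 43.4)² = 28.24²; (x − 30.1)² + (y + 34.3)² = 69.13²; (x − 17.9)² + (y − 33.6)² = 82.56².
Subtracting the SEIS_04 equation from the SEIS_05 and SEIS_06 equations removes the quadratic terms:
182.8 x + 18.2 y = -7540.21
158.4 x + 154.0 y = -10210.54
Solving the 2×2 system: x ≈ -38.6, y ≈ -26.6 km.
Check against SEIS_04 (with the unrounded x, y): √((x + 61.3)²+(y + 43.4)²) = 28.24 ≈ 28.24 km. ✓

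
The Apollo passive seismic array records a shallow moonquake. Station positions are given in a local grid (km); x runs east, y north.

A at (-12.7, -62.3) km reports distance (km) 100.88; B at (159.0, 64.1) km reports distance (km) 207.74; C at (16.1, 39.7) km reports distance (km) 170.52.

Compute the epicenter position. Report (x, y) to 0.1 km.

Circle about each station: (x + 12.7)² + (y + 62.3)² = 100.88²; (x − 159.0)² + (y − 64.1)² = 207.74²; (x − 16.1)² + (y − 39.7)² = 170.52².
Subtracting the A equation from the B and C equations removes the quadratic terms:
343.4 x + 252.8 y = -7631.90
57.6 x + 204.0 y = -21107.58
Solving the 2×2 system: x ≈ 68.1, y ≈ -122.7 km.
Check against A (with the unrounded x, y): √((x + 12.7)²+(y + 62.3)²) = 100.88 ≈ 100.88 km. ✓

68.1 km east, -122.7 km north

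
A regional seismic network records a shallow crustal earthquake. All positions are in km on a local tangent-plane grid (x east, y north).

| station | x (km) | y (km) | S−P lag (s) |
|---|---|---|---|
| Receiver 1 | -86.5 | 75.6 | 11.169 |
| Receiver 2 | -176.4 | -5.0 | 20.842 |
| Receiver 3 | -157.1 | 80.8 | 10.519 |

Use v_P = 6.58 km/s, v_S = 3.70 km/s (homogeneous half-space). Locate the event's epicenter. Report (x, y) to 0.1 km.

-122.7 km east, 162.8 km north

Distance from S−P lag: d = Δt · v_P v_S / (v_P − v_S) = Δt · (6.58·3.70)/(6.58−3.70) ≈ 8.4535·Δt.
So d_Receiver 1 = 94.42, d_Receiver 2 = 176.19, d_Receiver 3 = 88.92 km.
Circle about each station: (x + 86.5)² + (y − 75.6)² = 94.42²; (x + 176.4)² + (y + 5.0)² = 176.19²; (x + 157.1)² + (y − 80.8)² = 88.92².
Subtracting pairs of circle equations eliminates x²+y² and gives linear equations (the radical axes):
-179.8 x − 161.2 y = -4183.43
-141.2 x + 10.4 y = 19019.81
Solving the 2×2 system: x ≈ -122.7, y ≈ 162.8 km.
Check against Receiver 1 (with the unrounded x, y): √((x + 86.5)²+(y − 75.6)²) = 94.44 ≈ 94.42 km. ✓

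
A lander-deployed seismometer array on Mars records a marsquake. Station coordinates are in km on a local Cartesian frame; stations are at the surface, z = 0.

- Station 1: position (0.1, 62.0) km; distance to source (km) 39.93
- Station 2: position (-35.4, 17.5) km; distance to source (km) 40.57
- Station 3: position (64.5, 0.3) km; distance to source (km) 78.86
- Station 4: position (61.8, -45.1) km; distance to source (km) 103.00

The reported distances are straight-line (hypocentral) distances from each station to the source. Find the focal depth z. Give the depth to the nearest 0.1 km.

Each station gives a sphere (x−x_i)² + (y−y_i)² + z² = d_i² (stations at z=0).
Subtracting the Station 1 sphere from Station 2 and Station 3: z² cancels, leaving linear equations in x and y:
-71.0 x − 89.0 y = -2336.12
128.8 x − 123.4 y = -4308.16
Solving: x ≈ -4.705, y ≈ 30.002 km (keep extra digits for the depth step; rounded: -4.7, 30.0).
Then from the Station 1 sphere: z² = 39.93² − (x − 0.1)² − (y − 62.0)² with x = -4.705, y = 30.002, so z ≈ 23.398 ≈ 23.4 km.

z ≈ 23.4 km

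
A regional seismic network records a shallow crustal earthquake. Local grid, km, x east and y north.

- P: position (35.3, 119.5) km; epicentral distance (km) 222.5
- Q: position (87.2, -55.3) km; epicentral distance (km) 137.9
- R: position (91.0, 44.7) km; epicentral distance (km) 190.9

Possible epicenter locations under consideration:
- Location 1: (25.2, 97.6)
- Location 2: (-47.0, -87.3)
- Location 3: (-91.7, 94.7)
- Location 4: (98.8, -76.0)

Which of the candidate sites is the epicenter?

For each candidate, compare |candidate − station| to the reported distance:
Location 1: residuals P 198.4, Q 27.1, R 106.5 → max 198.4 km
Location 2: residuals P 0.1, Q 0.1, R 0.1 → max 0.1 km
Location 3: residuals P 93.1, Q 95.6, R 1.5 → max 95.6 km
Location 4: residuals P 16.9, Q 114.2, R 69.9 → max 114.2 km
Only Location 2 has all residuals ≈ 0.

Location 2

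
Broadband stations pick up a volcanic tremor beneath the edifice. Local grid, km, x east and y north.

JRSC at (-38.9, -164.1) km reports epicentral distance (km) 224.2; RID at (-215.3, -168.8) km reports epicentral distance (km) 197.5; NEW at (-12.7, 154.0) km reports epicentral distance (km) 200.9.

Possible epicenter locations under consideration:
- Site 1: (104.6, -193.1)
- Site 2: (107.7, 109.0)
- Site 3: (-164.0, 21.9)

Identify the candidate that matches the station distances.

For each candidate, compare |candidate − station| to the reported distance:
Site 1: residuals JRSC 77.8, RID 123.3, NEW 165.5 → max 165.5 km
Site 2: residuals JRSC 85.8, RID 228.5, NEW 72.4 → max 228.5 km
Site 3: residuals JRSC 0.0, RID 0.0, NEW 0.0 → max 0.0 km
Only Site 3 has all residuals ≈ 0.

Site 3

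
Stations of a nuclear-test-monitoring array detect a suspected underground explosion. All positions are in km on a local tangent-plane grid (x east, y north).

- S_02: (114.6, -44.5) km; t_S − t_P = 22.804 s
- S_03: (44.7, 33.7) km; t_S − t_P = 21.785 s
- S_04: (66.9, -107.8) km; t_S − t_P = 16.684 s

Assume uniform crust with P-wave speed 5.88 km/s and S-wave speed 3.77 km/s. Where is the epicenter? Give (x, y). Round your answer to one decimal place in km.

Distance from S−P lag: d = Δt · v_P v_S / (v_P − v_S) = Δt · (5.88·3.77)/(5.88−3.77) ≈ 10.5060·Δt.
So d_S_02 = 239.58, d_S_03 = 228.87, d_S_04 = 175.28 km.
Circle about each station: (x − 114.6)² + (y + 44.5)² = 239.58²; (x − 44.7)² + (y − 33.7)² = 228.87²; (x − 66.9)² + (y + 107.8)² = 175.28².
Subtracting the S_02 equation from the S_03 and S_04 equations removes the quadratic terms:
-139.8 x + 156.4 y = -6962.53
-95.4 x − 126.6 y = 27658.54
Solving the 2×2 system: x ≈ -105.6, y ≈ -138.9 km.
Check against S_02 (with the unrounded x, y): √((x − 114.6)²+(y + 44.5)²) = 239.58 ≈ 239.58 km. ✓

-105.6 km east, -138.9 km north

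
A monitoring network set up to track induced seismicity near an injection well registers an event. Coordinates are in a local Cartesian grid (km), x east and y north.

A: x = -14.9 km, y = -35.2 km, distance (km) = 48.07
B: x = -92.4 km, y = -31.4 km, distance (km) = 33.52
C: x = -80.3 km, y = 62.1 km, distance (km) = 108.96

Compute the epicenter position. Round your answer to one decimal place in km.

Circle about each station: (x + 14.9)² + (y + 35.2)² = 48.07²; (x + 92.4)² + (y + 31.4)² = 33.52²; (x + 80.3)² + (y − 62.1)² = 108.96².
Subtracting pairs of circle equations eliminates x²+y² and gives linear equations (the radical axes):
-155.0 x + 7.6 y = 9249.80
-130.8 x + 194.6 y = -718.11
Solving the 2×2 system: x ≈ -61.9, y ≈ -45.3 km.

(-61.9, -45.3)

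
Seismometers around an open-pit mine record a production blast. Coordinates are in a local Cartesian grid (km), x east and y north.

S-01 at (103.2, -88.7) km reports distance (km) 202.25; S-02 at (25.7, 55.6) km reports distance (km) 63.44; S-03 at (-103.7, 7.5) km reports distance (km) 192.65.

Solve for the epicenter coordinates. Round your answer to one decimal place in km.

Circle about each station: (x − 103.2)² + (y + 88.7)² = 202.25²; (x − 25.7)² + (y − 55.6)² = 63.44²; (x + 103.7)² + (y − 7.5)² = 192.65².
Subtracting the S-01 equation from the S-02 and S-03 equations removes the quadratic terms:
-155.0 x + 288.6 y = 22114.35
-413.8 x + 192.4 y = -3916.95
Solving the 2×2 system: x ≈ 60.1, y ≈ 108.9 km.
Check against S-01 (with the unrounded x, y): √((x − 103.2)²+(y + 88.7)²) = 202.25 ≈ 202.25 km. ✓

x ≈ 60.1 km, y ≈ 108.9 km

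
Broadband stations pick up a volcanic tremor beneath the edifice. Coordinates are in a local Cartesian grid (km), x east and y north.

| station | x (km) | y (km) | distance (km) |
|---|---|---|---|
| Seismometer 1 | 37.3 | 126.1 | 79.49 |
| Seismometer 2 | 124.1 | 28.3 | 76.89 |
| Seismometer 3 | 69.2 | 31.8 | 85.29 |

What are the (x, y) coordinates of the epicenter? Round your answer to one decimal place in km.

Circle about each station: (x − 37.3)² + (y − 126.1)² = 79.49²; (x − 124.1)² + (y − 28.3)² = 76.89²; (x − 69.2)² + (y − 31.8)² = 85.29².
Subtracting the Seismometer 1 equation from the Seismometer 2 and Seismometer 3 equations removes the quadratic terms:
173.6 x − 195.6 y = -684.21
63.8 x − 188.6 y = -12448.34
Solving the 2×2 system: x ≈ 113.8, y ≈ 104.5 km.

113.8 km east, 104.5 km north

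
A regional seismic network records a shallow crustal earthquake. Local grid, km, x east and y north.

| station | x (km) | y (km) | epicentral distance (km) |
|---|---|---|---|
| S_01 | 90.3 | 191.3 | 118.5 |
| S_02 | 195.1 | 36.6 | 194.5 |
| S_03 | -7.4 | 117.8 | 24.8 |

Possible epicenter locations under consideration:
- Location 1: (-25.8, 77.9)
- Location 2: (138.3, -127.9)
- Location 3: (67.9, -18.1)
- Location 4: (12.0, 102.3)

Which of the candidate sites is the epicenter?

Location 4

For each candidate, compare |candidate − station| to the reported distance:
Location 1: residuals S_01 43.8, S_02 30.2, S_03 19.1 → max 43.8 km
Location 2: residuals S_01 204.3, S_02 20.5, S_03 260.9 → max 260.9 km
Location 3: residuals S_01 92.1, S_02 56.0, S_03 130.6 → max 130.6 km
Location 4: residuals S_01 0.0, S_02 0.0, S_03 0.0 → max 0.0 km
Only Location 4 has all residuals ≈ 0.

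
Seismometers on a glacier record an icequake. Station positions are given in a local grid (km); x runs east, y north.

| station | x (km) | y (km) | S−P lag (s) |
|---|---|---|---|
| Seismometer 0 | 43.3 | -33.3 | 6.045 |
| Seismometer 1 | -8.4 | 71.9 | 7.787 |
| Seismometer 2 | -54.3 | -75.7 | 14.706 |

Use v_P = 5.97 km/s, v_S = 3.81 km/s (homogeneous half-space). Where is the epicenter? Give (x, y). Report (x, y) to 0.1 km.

Distance from S−P lag: d = Δt · v_P v_S / (v_P − v_S) = Δt · (5.97·3.81)/(5.97−3.81) ≈ 10.5304·Δt.
So d_Seismometer 0 = 63.66, d_Seismometer 1 = 82.00, d_Seismometer 2 = 154.86 km.
Circle about each station: (x − 43.3)² + (y + 33.3)² = 63.66²; (x + 8.4)² + (y − 71.9)² = 82.00²; (x + 54.3)² + (y + 75.7)² = 154.86².
Subtracting pairs of circle equations eliminates x²+y² and gives linear equations (the radical axes):
-103.4 x + 210.4 y = -415.01
-195.2 x − 84.8 y = -14233.82
Solving the 2×2 system: x ≈ 60.8, y ≈ 27.9 km.

x ≈ 60.8 km, y ≈ 27.9 km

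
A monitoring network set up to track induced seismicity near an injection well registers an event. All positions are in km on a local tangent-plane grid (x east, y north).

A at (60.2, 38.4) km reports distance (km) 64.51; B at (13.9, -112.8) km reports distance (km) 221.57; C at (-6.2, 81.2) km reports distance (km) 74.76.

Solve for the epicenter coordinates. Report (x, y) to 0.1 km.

(65.4, 102.7)

Circle about each station: (x − 60.2)² + (y − 38.4)² = 64.51²; (x − 13.9)² + (y + 112.8)² = 221.57²; (x + 6.2)² + (y − 81.2)² = 74.76².
Subtracting the A equation from the B and C equations removes the quadratic terms:
-92.6 x − 302.4 y = -37113.27
-132.8 x + 85.6 y = 105.76
Solving the 2×2 system: x ≈ 65.4, y ≈ 102.7 km.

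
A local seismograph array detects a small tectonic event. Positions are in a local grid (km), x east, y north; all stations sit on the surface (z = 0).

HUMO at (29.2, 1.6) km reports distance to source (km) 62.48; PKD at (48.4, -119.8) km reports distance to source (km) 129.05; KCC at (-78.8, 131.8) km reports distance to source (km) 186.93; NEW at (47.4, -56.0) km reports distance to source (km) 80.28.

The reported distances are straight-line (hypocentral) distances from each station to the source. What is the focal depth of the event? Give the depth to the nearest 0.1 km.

depth ≈ 61.7 km

Each station gives a sphere (x−x_i)² + (y−y_i)² + z² = d_i² (stations at z=0).
Subtracting the HUMO sphere from PKD and KCC: z² cancels, leaving linear equations in x and y:
38.4 x − 242.8 y = 3089.25
-216.0 x + 260.4 y = -8313.59
Solving: x ≈ 28.604, y ≈ -8.200 km (keep extra digits for the depth step; rounded: 28.6, -8.2).
Then from the HUMO sphere: z² = 62.48² − (x − 29.2)² − (y − 1.6)² with x = 28.604, y = -8.200, so z ≈ 61.704 ≈ 61.7 km.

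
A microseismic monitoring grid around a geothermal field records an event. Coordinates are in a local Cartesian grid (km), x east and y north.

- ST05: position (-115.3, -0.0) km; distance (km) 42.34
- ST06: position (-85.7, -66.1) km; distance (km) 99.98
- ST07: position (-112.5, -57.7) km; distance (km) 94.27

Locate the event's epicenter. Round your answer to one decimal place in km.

x ≈ -89.8 km, y ≈ 33.8 km

Circle about each station: (x + 115.3)² + y² = 42.34²; (x + 85.7)² + (y + 66.1)² = 99.98²; (x + 112.5)² + (y + 57.7)² = 94.27².
Subtracting the ST05 equation from the ST06 and ST07 equations removes the quadratic terms:
59.2 x − 132.2 y = -9783.71
5.6 x − 115.4 y = -4402.71
Solving the 2×2 system: x ≈ -89.8, y ≈ 33.8 km.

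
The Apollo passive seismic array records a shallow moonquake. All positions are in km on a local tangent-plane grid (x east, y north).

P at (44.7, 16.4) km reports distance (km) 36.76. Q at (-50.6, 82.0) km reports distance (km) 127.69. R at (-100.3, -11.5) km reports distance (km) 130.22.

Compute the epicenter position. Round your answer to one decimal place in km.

Circle about each station: (x − 44.7)² + (y − 16.4)² = 36.76²; (x + 50.6)² + (y − 82.0)² = 127.69²; (x + 100.3)² + (y + 11.5)² = 130.22².
Subtracting pairs of circle equations eliminates x²+y² and gives linear equations (the radical axes):
-190.6 x + 131.2 y = -7936.13
-290.0 x − 55.8 y = -7680.66
Solving the 2×2 system: x ≈ 29.8, y ≈ -17.2 km.
Check against P (with the unrounded x, y): √((x − 44.7)²+(y − 16.4)²) = 36.76 ≈ 36.76 km. ✓

x ≈ 29.8 km, y ≈ -17.2 km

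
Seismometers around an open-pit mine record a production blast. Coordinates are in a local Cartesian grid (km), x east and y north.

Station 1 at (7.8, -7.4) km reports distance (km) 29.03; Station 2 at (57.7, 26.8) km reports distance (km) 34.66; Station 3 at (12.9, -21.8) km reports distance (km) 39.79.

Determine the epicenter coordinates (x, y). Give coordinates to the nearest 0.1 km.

x ≈ 24.7 km, y ≈ 16.2 km

Circle about each station: (x − 7.8)² + (y + 7.4)² = 29.03²; (x − 57.7)² + (y − 26.8)² = 34.66²; (x − 12.9)² + (y + 21.8)² = 39.79².
Subtracting the Station 1 equation from the Station 2 and Station 3 equations removes the quadratic terms:
99.8 x + 68.4 y = 3573.36
10.2 x − 28.8 y = -214.45
Solving the 2×2 system: x ≈ 24.7, y ≈ 16.2 km.
Check against Station 1 (with the unrounded x, y): √((x − 7.8)²+(y + 7.4)²) = 29.03 ≈ 29.03 km. ✓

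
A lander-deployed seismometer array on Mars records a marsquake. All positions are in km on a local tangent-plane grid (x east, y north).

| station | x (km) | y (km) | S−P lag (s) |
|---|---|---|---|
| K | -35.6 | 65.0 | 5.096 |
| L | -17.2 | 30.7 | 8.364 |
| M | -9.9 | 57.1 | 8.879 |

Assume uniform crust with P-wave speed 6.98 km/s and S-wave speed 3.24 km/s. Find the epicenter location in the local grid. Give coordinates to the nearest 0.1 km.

Distance from S−P lag: d = Δt · v_P v_S / (v_P − v_S) = Δt · (6.98·3.24)/(6.98−3.24) ≈ 6.0468·Δt.
So d_K = 30.81, d_L = 50.58, d_M = 53.69 km.
Circle about each station: (x + 35.6)² + (y − 65.0)² = 30.81²; (x + 17.2)² + (y − 30.7)² = 50.58²; (x + 9.9)² + (y − 57.1)² = 53.69².
Subtracting the K equation from the L and M equations removes the quadratic terms:
36.8 x − 68.6 y = -5863.11
51.4 x − 15.8 y = -4067.30
Solving the 2×2 system: x ≈ -63.3, y ≈ 51.5 km.

(-63.3, 51.5)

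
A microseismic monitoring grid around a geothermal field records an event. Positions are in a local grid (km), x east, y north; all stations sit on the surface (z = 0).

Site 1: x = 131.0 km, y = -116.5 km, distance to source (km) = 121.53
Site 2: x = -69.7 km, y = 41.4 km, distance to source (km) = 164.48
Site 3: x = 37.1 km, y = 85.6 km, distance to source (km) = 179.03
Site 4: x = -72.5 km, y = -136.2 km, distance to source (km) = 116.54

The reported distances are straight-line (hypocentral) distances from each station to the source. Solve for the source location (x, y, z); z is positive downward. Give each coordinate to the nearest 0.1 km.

Each station gives a sphere (x−x_i)² + (y−y_i)² + z² = d_i² (stations at z=0).
Subtracting the Site 1 sphere from Site 2 and Site 3: z² cancels, leaving linear equations in x and y:
-401.4 x + 315.8 y = -36445.33
-187.8 x + 404.2 y = -39311.68
Solving: x ≈ 22.504, y ≈ -86.802 km (keep extra digits for the depth step; rounded: 22.5, -86.8).
Then from the Site 1 sphere: z² = 121.53² − (x − 131.0)² − (y + 116.5)² with x = 22.504, y = -86.802, so z ≈ 46.002 ≈ 46.0 km.
Check against Site 4 (with the unrounded solution): distance 116.54 ≈ 116.54 km. ✓

(22.5, -86.8, 46.0)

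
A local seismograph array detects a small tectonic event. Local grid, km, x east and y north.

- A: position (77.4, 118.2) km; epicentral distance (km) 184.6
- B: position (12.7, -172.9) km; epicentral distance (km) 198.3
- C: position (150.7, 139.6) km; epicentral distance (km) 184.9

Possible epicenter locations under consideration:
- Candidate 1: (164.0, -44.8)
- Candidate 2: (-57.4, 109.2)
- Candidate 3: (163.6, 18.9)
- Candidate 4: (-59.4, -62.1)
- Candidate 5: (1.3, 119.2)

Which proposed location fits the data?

Candidate 1

For each candidate, compare |candidate − station| to the reported distance:
Candidate 1: residuals A 0.0, B 0.1, C 0.0 → max 0.1 km
Candidate 2: residuals A 49.5, B 92.4, C 25.4 → max 92.4 km
Candidate 3: residuals A 53.1, B 45.7, C 63.5 → max 63.5 km
Candidate 4: residuals A 41.7, B 66.1, C 106.3 → max 106.3 km
Candidate 5: residuals A 108.5, B 94.0, C 34.1 → max 108.5 km
Only Candidate 1 has all residuals ≈ 0.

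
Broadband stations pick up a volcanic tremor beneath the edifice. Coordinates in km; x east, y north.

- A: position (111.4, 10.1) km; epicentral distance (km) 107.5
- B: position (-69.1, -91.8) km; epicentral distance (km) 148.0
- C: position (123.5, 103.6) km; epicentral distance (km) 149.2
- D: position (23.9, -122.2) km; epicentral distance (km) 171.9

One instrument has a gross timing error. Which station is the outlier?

A

Solve using three stations at a time. Using B, C, D (subtract circle equations pairwise → linear system) gives (x, y) ≈ (-13.9, 45.5).
Distances from that point to each station vs reported:
  A: calculated 130.2 vs reported 107.5 → residual 22.7 km
  B: calculated 148.0 vs reported 148.0 → residual 0.0 km
  C: calculated 149.2 vs reported 149.2 → residual 0.0 km
  D: calculated 171.9 vs reported 171.9 → residual 0.0 km
B, C, D are mutually consistent (residuals ≈ 0); A is off by 22.7 km.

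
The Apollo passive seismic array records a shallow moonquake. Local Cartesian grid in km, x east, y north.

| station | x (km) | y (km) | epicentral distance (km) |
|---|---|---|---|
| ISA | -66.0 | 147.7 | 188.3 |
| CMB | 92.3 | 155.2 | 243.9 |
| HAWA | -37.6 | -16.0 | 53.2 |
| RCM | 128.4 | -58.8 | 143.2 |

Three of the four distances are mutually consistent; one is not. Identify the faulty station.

ISA

Solve using three stations at a time. Using CMB, HAWA, RCM (subtract circle equations pairwise → linear system) gives (x, y) ≈ (-14.7, -64.0).
Distances from that point to each station vs reported:
  ISA: calculated 217.8 vs reported 188.3 → residual 29.5 km
  CMB: calculated 243.9 vs reported 243.9 → residual 0.0 km
  HAWA: calculated 53.2 vs reported 53.2 → residual 0.0 km
  RCM: calculated 143.2 vs reported 143.2 → residual 0.0 km
CMB, HAWA, RCM are mutually consistent (residuals ≈ 0); ISA is off by 29.5 km.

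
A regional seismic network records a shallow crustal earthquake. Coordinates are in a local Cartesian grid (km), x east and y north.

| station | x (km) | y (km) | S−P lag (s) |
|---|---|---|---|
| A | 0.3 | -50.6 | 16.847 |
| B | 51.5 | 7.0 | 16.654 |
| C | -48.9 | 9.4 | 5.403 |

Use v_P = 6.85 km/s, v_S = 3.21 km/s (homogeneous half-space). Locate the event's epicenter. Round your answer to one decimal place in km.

Distance from S−P lag: d = Δt · v_P v_S / (v_P − v_S) = Δt · (6.85·3.21)/(6.85−3.21) ≈ 6.0408·Δt.
So d_A = 101.77, d_B = 100.60, d_C = 32.64 km.
Circle about each station: (x − 0.3)² + (y + 50.6)² = 101.77²; (x − 51.5)² + (y − 7.0)² = 100.60²; (x + 48.9)² + (y − 9.4)² = 32.64².
Subtracting the A equation from the B and C equations removes the quadratic terms:
102.4 x + 115.2 y = 377.57
-98.4 x + 120.0 y = 9210.88
Solving the 2×2 system: x ≈ -43.0, y ≈ 41.5 km.
Check against A (with the unrounded x, y): √((x − 0.3)²+(y + 50.6)²) = 101.77 ≈ 101.77 km. ✓

-43.0 km east, 41.5 km north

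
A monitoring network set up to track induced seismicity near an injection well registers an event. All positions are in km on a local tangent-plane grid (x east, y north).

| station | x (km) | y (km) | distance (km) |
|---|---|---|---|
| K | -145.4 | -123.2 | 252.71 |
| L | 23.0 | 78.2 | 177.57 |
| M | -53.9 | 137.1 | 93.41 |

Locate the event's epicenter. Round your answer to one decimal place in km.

Circle about each station: (x + 145.4)² + (y + 123.2)² = 252.71²; (x − 23.0)² + (y − 78.2)² = 177.57²; (x + 53.9)² + (y − 137.1)² = 93.41².
Subtracting pairs of circle equations eliminates x²+y² and gives linear equations (the radical axes):
336.8 x + 402.8 y = 2656.08
183.0 x + 520.6 y = 40519.14
Solving the 2×2 system: x ≈ -147.0, y ≈ 129.5 km.
Check against K (with the unrounded x, y): √((x + 145.4)²+(y + 123.2)²) = 252.71 ≈ 252.71 km. ✓

(-147.0, 129.5)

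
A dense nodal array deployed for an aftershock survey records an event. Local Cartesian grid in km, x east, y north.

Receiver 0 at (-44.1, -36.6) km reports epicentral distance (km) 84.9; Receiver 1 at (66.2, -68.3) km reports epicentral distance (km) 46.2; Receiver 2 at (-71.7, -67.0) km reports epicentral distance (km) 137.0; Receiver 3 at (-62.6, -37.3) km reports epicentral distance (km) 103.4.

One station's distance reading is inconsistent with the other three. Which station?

Solve using three stations at a time. Using Receiver 0, Receiver 1, Receiver 3 (subtract circle equations pairwise → linear system) gives (x, y) ≈ (40.5, -29.9).
Distances from that point to each station vs reported:
  Receiver 0: calculated 84.9 vs reported 84.9 → residual 0.0 km
  Receiver 1: calculated 46.2 vs reported 46.2 → residual 0.0 km
  Receiver 2: calculated 118.2 vs reported 137.0 → residual 18.8 km
  Receiver 3: calculated 103.4 vs reported 103.4 → residual 0.0 km
Receiver 0, Receiver 1, Receiver 3 are mutually consistent (residuals ≈ 0); Receiver 2 is off by 18.8 km.

Receiver 2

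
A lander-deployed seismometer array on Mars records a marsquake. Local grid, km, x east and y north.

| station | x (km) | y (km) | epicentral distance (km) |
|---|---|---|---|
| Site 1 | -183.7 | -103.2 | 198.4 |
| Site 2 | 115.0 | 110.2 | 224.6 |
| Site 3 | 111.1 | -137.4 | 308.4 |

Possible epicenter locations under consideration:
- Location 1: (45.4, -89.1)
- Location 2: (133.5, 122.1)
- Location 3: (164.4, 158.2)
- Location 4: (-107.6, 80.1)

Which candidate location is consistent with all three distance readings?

For each candidate, compare |candidate − station| to the reported distance:
Location 1: residuals Site 1 31.1, Site 2 13.5, Site 3 226.9 → max 226.9 km
Location 2: residuals Site 1 190.7, Site 2 202.6, Site 3 47.9 → max 202.6 km
Location 3: residuals Site 1 236.9, Site 2 155.7, Site 3 8.0 → max 236.9 km
Location 4: residuals Site 1 0.1, Site 2 0.0, Site 3 0.0 → max 0.1 km
Only Location 4 has all residuals ≈ 0.

Location 4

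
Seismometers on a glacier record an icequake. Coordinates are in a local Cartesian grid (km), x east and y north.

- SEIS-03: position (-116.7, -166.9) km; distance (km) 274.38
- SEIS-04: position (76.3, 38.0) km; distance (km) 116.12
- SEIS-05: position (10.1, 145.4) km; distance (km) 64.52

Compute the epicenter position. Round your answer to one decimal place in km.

Circle about each station: (x + 116.7)² + (y + 166.9)² = 274.38²; (x − 76.3)² + (y − 38.0)² = 116.12²; (x − 10.1)² + (y − 145.4)² = 64.52².
Subtracting the SEIS-03 equation from the SEIS-04 and SEIS-05 equations removes the quadratic terms:
386.0 x + 409.8 y = 27591.72
253.6 x + 624.6 y = 50890.22
Solving the 2×2 system: x ≈ -26.4, y ≈ 92.2 km.
Check against SEIS-03 (with the unrounded x, y): √((x + 116.7)²+(y + 166.9)²) = 274.38 ≈ 274.38 km. ✓

x ≈ -26.4 km, y ≈ 92.2 km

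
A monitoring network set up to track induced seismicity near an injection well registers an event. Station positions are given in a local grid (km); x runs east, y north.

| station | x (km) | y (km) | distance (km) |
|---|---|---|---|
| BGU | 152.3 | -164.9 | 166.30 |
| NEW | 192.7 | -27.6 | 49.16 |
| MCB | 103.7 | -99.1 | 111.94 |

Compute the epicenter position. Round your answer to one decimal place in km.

x ≈ 153.0 km, y ≈ 1.4 km

Circle about each station: (x − 152.3)² + (y + 164.9)² = 166.30²; (x − 192.7)² + (y + 27.6)² = 49.16²; (x − 103.7)² + (y + 99.1)² = 111.94².
Subtracting pairs of circle equations eliminates x²+y² and gives linear equations (the radical axes):
80.8 x + 274.6 y = 12746.73
-97.2 x + 131.6 y = -14687.67
Solving the 2×2 system: x ≈ 153.0, y ≈ 1.4 km.
Check against BGU (with the unrounded x, y): √((x − 152.3)²+(y + 164.9)²) = 166.30 ≈ 166.30 km. ✓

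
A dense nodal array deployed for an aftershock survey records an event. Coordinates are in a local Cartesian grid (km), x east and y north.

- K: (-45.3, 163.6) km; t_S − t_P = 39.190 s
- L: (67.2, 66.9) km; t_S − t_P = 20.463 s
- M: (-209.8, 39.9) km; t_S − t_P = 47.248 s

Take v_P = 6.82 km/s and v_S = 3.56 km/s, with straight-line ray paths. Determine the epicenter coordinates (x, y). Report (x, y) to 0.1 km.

Distance from S−P lag: d = Δt · v_P v_S / (v_P − v_S) = Δt · (6.82·3.56)/(6.82−3.56) ≈ 7.4476·Δt.
So d_K = 291.87, d_L = 152.40, d_M = 351.88 km.
Circle about each station: (x + 45.3)² + (y − 163.6)² = 291.87²; (x − 67.2)² + (y − 66.9)² = 152.40²; (x + 209.8)² + (y − 39.9)² = 351.88².
Subtracting the K equation from the L and M equations removes the quadratic terms:
225.0 x − 193.4 y = 42136.74
-329.0 x − 247.4 y = -21840.44
Solving the 2×2 system: x ≈ 122.8, y ≈ -75.0 km.

(122.8, -75.0)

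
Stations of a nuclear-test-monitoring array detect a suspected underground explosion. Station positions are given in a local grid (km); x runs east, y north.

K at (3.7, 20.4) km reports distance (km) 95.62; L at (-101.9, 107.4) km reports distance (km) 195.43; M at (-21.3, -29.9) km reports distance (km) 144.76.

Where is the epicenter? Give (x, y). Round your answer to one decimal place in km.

88.7 km east, 64.2 km north

Circle about each station: (x − 3.7)² + (y − 20.4)² = 95.62²; (x + 101.9)² + (y − 107.4)² = 195.43²; (x + 21.3)² + (y + 29.9)² = 144.76².
Subtracting pairs of circle equations eliminates x²+y² and gives linear equations (the radical axes):
-211.2 x + 174.0 y = -7561.18
-50.0 x − 100.6 y = -10894.42
Solving the 2×2 system: x ≈ 88.7, y ≈ 64.2 km.
Check against K (with the unrounded x, y): √((x − 3.7)²+(y − 20.4)²) = 95.63 ≈ 95.62 km. ✓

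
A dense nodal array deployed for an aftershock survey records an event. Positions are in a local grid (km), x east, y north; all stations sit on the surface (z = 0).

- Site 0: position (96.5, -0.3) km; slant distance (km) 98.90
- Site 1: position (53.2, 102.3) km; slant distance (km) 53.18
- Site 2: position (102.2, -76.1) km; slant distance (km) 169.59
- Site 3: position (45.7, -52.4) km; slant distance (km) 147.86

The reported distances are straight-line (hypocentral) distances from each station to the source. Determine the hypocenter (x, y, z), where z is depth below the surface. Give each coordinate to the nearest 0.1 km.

Each station gives a sphere (x−x_i)² + (y−y_i)² + z² = d_i² (stations at z=0).
Subtracting the Site 0 sphere from Site 1 and Site 2: z² cancels, leaving linear equations in x and y:
-86.6 x + 205.2 y = 10936.29
11.4 x − 151.6 y = -12055.85
Solving: x ≈ 75.623, y ≈ 85.211 km (keep extra digits for the depth step; rounded: 75.6, 85.2).
Then from the Site 0 sphere: z² = 98.90² − (x − 96.5)² − (y + 0.3)² with x = 75.623, y = 85.211, so z ≈ 45.091 ≈ 45.1 km.

(75.6, 85.2, 45.1)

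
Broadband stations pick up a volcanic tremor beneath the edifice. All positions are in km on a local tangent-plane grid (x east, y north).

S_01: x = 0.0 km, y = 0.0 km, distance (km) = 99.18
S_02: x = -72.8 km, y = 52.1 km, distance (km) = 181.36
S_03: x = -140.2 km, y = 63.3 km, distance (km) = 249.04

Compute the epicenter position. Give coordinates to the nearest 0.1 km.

Circle about each station: x² + y² = 99.18²; (x + 72.8)² + (y − 52.1)² = 181.36²; (x + 140.2)² + (y − 63.3)² = 249.04².
Subtracting the S_01 equation from the S_02 and S_03 equations removes the quadratic terms:
-145.6 x + 104.2 y = -15040.53
-280.4 x + 126.6 y = -28521.32
Solving the 2×2 system: x ≈ 99.0, y ≈ -6.0 km.
Check against S_01 (with the unrounded x, y): √(x²+y²) = 99.19 ≈ 99.18 km. ✓

x ≈ 99.0 km, y ≈ -6.0 km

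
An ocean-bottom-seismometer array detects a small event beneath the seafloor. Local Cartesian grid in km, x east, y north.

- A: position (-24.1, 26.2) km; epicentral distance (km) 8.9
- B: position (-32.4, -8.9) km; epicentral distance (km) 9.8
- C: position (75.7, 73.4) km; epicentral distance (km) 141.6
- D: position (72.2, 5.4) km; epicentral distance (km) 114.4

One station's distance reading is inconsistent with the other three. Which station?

A

Solve using three stations at a time. Using B, C, D (subtract circle equations pairwise → linear system) gives (x, y) ≈ (-41.6, -5.9).
Distances from that point to each station vs reported:
  A: calculated 36.5 vs reported 8.9 → residual 27.6 km
  B: calculated 9.7 vs reported 9.8 → residual 0.1 km
  C: calculated 141.6 vs reported 141.6 → residual 0.0 km
  D: calculated 114.4 vs reported 114.4 → residual 0.0 km
B, C, D are mutually consistent (residuals ≈ 0); A is off by 27.6 km.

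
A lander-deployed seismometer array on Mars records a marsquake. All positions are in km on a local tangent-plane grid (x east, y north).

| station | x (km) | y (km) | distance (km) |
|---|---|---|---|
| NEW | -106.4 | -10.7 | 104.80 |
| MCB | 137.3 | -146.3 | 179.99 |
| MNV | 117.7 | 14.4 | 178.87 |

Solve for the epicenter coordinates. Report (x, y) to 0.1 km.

-31.6 km east, -84.1 km north

Circle about each station: (x + 106.4)² + (y + 10.7)² = 104.80²; (x − 137.3)² + (y + 146.3)² = 179.99²; (x − 117.7)² + (y − 14.4)² = 178.87².
Subtracting pairs of circle equations eliminates x²+y² and gives linear equations (the radical axes):
487.4 x − 271.2 y = 7406.17
448.2 x + 50.2 y = -18386.24
Solving the 2×2 system: x ≈ -31.6, y ≈ -84.1 km.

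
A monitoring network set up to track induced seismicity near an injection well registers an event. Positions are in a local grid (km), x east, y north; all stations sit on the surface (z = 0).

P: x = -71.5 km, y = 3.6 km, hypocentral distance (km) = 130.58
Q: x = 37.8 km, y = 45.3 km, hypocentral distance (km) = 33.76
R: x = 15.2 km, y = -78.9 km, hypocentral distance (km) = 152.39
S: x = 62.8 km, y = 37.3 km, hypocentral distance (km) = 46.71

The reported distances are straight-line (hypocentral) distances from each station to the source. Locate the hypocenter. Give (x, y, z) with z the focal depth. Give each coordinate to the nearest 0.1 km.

(38.6, 69.9, 23.1)

Each station gives a sphere (x−x_i)² + (y−y_i)² + z² = d_i² (stations at z=0).
Subtracting the P sphere from Q and R: z² cancels, leaving linear equations in x and y:
218.6 x + 83.4 y = 14267.12
173.4 x − 165.0 y = -4840.54
Solving: x ≈ 38.598, y ≈ 69.899 km (keep extra digits for the depth step; rounded: 38.6, 69.9).
Then from the P sphere: z² = 130.58² − (x + 71.5)² − (y − 3.6)² with x = 38.598, y = 69.899, so z ≈ 23.109 ≈ 23.1 km.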